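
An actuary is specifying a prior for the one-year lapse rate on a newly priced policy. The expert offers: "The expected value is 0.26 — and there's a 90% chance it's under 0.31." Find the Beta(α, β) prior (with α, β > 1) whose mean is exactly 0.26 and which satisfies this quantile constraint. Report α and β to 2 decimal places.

With mean 0.26 fixed, write α = 0.26s, β = 0.74s where s = α+β.
Need P(θ < 0.31) = 0.9 under Beta(0.26s, 0.74s). Normal approximation: (q−m)/√(m(1−m)/s) ≈ z_{0.9} = 1.28, so s ≈ 0.26·0.74·(1.28)²/(0.31−0.26)² = 126.4.
At s = 126.4: P(θ<0.31) ≈ 0.897. Adjusting to match 0.9 gives s ≈ 129.86.
So α = 0.26·129.86 ≈ 33.76, β = 0.74·129.86 ≈ 96.09.

α ≈ 33.76, β ≈ 96.09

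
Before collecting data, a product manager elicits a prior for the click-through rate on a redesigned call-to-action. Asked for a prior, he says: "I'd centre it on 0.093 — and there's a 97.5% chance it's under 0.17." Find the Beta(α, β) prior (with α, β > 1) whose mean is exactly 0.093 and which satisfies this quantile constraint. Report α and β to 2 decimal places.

With mean 0.093 fixed, write α = 0.093s, β = 0.907s where s = α+β.
Need P(θ < 0.17) = 0.975 under Beta(0.093s, 0.907s). Normal approximation: (q−m)/√(m(1−m)/s) ≈ z_{0.975} = 1.96, so s ≈ 0.093·0.907·(1.96)²/(0.17−0.093)² = 54.7.
At s = 54.7: P(θ<0.17) ≈ 0.960. Adjusting to match 0.975 gives s ≈ 71.06.
So α = 0.093·71.06 ≈ 6.61, β = 0.907·71.06 ≈ 64.45.

α ≈ 6.61, β ≈ 64.45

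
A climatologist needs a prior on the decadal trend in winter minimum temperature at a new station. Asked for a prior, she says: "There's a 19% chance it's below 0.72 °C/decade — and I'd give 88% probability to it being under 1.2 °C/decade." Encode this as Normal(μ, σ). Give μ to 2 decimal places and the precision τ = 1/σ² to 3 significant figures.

μ = 0.93, τ = 18.3

For Normal(μ,σ), the p-quantile is μ + z_p·σ. Here z_{0.19} = -0.8779, z_{0.88} = 1.175.
So 0.72 = μ − 0.8779σ and 1.2 = μ + 1.175σ.
Subtracting: σ = (1.2 − 0.72)/(1.175 − (-0.8779)) = 0.23.
Then μ = 0.72 − (-0.8779)·0.23 = 0.93.
Precision τ = 1/σ² = 1/0.2338² = 18.3.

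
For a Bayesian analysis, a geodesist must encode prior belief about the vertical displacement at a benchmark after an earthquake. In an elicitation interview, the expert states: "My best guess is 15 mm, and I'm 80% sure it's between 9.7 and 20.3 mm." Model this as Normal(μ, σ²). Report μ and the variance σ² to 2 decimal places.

A symmetric 80% interval runs μ ± z·σ with z = 1.282.
Half-width = 5.3, so σ = 5.3/1.282 = 4.136 and σ² = 17.10.
μ is the stated best guess, 15.00.

μ = 15.00, σ² = 17.10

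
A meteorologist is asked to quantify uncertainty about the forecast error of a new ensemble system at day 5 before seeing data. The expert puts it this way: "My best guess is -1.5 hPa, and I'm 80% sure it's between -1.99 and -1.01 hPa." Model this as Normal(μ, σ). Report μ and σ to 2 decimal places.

μ = -1.50, σ = 0.38

A symmetric 80% interval runs μ ± z·σ with z = 1.282.
Half-width = 0.49, so σ = 0.49/1.282 = 0.38.
μ is the stated best guess, -1.50.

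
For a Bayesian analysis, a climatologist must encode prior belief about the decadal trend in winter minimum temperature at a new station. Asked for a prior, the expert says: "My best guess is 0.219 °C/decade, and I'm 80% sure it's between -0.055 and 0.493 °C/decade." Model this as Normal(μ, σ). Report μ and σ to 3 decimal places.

μ = 0.219, σ = 0.214

A symmetric 80% interval runs μ ± z·σ with z = 1.282.
Half-width = 0.274, so σ = 0.274/1.282 = 0.214.
μ is the stated best guess, 0.219.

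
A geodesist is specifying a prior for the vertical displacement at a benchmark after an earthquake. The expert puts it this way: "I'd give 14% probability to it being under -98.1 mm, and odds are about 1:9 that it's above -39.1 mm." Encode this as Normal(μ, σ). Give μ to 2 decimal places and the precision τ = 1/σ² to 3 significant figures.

For Normal(μ,σ), the p-quantile is μ + z_p·σ. Here z_{0.14} = -1.08, z_{0.9} = 1.282.
So -98.1 = μ − 1.08σ and -39.1 = μ + 1.282σ.
Subtracting: σ = (-39.1 − -98.1)/(1.282 − (-1.08)) = 24.98.
Then μ = -98.1 − (-1.08)·24.98 = -71.11.
Precision τ = 1/σ² = 1/24.98² = 0.0016.

μ = -71.11, τ = 0.0016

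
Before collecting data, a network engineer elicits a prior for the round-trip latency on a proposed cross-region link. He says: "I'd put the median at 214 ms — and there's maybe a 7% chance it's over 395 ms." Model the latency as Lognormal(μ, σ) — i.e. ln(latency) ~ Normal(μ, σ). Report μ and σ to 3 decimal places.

μ ≈ 5.366, σ ≈ 0.415

If T ~ Lognormal(μ,σ) then ln T ~ Normal(μ,σ), so the p-quantile of ln T is μ + z_p·σ.
ln(214) = 5.366 and ln(395) = 5.979; z_{0.5} = 0, z_{0.93} = 1.476.
σ = (5.979 − 5.366)/(1.476 − (0)) = 0.415.
μ = 5.366 − (0)·0.415 = 5.366.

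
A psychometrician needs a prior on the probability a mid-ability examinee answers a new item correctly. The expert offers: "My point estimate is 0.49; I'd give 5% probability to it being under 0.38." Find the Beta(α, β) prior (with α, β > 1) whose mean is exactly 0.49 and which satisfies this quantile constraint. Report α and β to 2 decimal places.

With mean 0.49 fixed, write α = 0.49s, β = 0.51s where s = α+β.
Need P(θ < 0.38) = 0.05 under Beta(0.49s, 0.51s). Normal approximation: (q−m)/√(m(1−m)/s) ≈ z_{0.05} = -1.64, so s ≈ 0.49·0.51·(-1.64)²/(0.38−0.49)² = 55.9.
At s = 55.9: P(θ<0.38) ≈ 0.048. Adjusting to match 0.05 gives s ≈ 54.80.
So α = 0.49·54.80 ≈ 26.85, β = 0.51·54.80 ≈ 27.95.

α ≈ 26.85, β ≈ 27.95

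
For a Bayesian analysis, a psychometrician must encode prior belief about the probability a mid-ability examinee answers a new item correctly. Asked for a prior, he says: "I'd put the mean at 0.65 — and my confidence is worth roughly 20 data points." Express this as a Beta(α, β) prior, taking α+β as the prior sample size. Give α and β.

α = 13, β = 7

Under the effective-sample-size interpretation, Beta(α, β) has prior mean α/(α+β) and prior sample size α+β.
So α+β = 20 and α/(α+β) = 0.65, giving α = 0.65·20 = 13 and β = 20 − 13 = 7.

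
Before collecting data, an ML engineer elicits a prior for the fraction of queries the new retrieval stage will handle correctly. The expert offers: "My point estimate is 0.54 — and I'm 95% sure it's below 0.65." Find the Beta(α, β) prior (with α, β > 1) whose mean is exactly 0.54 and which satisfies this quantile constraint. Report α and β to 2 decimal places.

With mean 0.54 fixed, write α = 0.54s, β = 0.46s where s = α+β.
Need P(θ < 0.65) = 0.95 under Beta(0.54s, 0.46s). Normal approximation: (q−m)/√(m(1−m)/s) ≈ z_{0.95} = 1.64, so s ≈ 0.54·0.46·(1.64)²/(0.65−0.54)² = 55.5.
At s = 55.5: P(θ<0.65) ≈ 0.953. Adjusting to match 0.95 gives s ≈ 53.82.
So α = 0.54·53.82 ≈ 29.06, β = 0.46·53.82 ≈ 24.75.

α ≈ 29.06, β ≈ 24.75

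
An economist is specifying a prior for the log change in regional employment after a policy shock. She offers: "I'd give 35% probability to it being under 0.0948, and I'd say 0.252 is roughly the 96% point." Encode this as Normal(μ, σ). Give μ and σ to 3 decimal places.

The p-quantile of Normal(μ,σ) is μ + z_p·σ, with z_{0.35} = -0.3853 and z_{0.96} = 1.751.
Eliminate σ: μ = (z₂·x₁ − z₁·x₂)/(z₂ − z₁) = (1.751·0.0948 − (-0.3853)·0.252)/2.136 = 0.123.
Then σ = (x₂ − x₁)/(z₂ − z₁) = (0.252 − 0.0948)/2.136 = 0.074.

μ = 0.123, σ = 0.074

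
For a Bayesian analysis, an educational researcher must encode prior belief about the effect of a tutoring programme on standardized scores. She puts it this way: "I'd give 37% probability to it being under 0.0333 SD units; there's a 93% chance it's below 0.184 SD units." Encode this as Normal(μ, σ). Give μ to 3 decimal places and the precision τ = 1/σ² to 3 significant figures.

μ = 0.061, τ = 144

The p-quantile of Normal(μ,σ) is μ + z_p·σ, with z_{0.37} = -0.3319 and z_{0.93} = 1.476.
Eliminate σ: μ = (z₂·x₁ − z₁·x₂)/(z₂ − z₁) = (1.476·0.0333 − (-0.3319)·0.184)/1.808 = 0.061.
Then σ = (x₂ − x₁)/(z₂ − z₁) = (0.184 − 0.0333)/1.808 = 0.083.
Precision τ = 1/σ² = 1/0.08337² = 144.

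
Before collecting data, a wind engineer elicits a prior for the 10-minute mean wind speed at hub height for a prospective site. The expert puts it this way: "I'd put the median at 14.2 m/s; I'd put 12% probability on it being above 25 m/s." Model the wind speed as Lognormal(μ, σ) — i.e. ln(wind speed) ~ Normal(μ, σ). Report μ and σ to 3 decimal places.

If T ~ Lognormal(μ,σ) then ln T ~ Normal(μ,σ), so the p-quantile of ln T is μ + z_p·σ.
ln(14.2) = 2.653 and ln(25) = 3.219; z_{0.5} = 0, z_{0.88} = 1.175.
σ = (3.219 − 2.653)/(1.175 − (0)) = 0.481.
μ = 2.653 − (0)·0.481 = 2.653.

μ ≈ 2.653, σ ≈ 0.481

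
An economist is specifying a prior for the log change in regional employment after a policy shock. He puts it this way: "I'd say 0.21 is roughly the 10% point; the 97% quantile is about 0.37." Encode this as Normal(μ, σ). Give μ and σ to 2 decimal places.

μ = 0.27, σ = 0.05

For Normal(μ,σ), the p-quantile is μ + z_p·σ. Here z_{0.1} = -1.282, z_{0.97} = 1.881.
So 0.21 = μ − 1.282σ and 0.37 = μ + 1.881σ.
Subtracting: σ = (0.37 − 0.21)/(1.881 − (-1.282)) = 0.05.
Then μ = 0.21 − (-1.282)·0.05 = 0.27.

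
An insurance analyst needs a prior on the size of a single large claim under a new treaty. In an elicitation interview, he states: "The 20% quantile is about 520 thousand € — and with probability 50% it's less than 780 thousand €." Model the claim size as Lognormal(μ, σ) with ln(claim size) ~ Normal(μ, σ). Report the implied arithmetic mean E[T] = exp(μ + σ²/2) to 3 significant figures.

E[T] ≈ 876 thousand €

If T ~ Lognormal(μ,σ) then ln T ~ Normal(μ,σ), so the p-quantile of ln T is μ + z_p·σ.
ln(520) = 6.254 and ln(780) = 6.659; z_{0.2} = -0.8416, z_{0.5} = 0.
σ = (6.659 − 6.254)/(0 − (-0.8416)) = 0.482.
μ = 6.254 − (-0.8416)·0.482 = 6.659.
E[T] = exp(μ + σ²/2) = exp(6.659 + 0.1160) = 876 thousand €.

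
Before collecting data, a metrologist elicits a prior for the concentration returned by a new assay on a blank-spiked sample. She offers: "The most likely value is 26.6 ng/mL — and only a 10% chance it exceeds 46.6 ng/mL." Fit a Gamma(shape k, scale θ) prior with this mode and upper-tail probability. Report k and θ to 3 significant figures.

k ≈ 7.04, θ ≈ 4.4

Gamma(k,θ) with k>1 has mode (k−1)θ, so θ = 26.6/(k−1).
Need P(X < 46.6) = 0.9 with θ tied to k this way. Start at k = 2, θ = 26.6: P(X<46.6) ≈ 0.523.
Too low — raise k to concentrate. Iterating converges to k ≈ 7.04.
Then θ = 26.6/(7.04−1) ≈ 4.4.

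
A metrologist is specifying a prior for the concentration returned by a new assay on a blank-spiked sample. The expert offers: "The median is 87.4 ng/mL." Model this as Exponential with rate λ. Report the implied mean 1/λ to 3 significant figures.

mean ≈ 126 ng/mL

Exponential median = ln 2 / λ, so λ = ln 2 / 87.4 = 0.00793.
Mean = 1/λ = 126 ng/mL.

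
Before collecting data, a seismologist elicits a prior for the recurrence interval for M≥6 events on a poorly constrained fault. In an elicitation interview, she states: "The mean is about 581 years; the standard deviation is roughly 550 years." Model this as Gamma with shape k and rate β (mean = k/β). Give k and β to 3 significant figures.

For Gamma(k, rate β): mean = k/β, variance = k/β², so CV = 1/√k.
CV = SD/mean = 550/581 = 0.9466, hence k = 1/CV² = 1.12.
Then β = k/mean = 1.12/581 = 0.00192.

k ≈ 1.12, β ≈ 0.00192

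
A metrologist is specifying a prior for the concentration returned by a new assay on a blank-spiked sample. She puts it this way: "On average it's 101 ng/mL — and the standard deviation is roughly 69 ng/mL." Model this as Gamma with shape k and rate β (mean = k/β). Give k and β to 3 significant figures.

For Gamma(k, rate β): mean = k/β, variance = k/β², so CV = 1/√k.
CV = SD/mean = 69/101 = 0.6832, hence k = 1/CV² = 2.14.
Then β = k/mean = 2.14/101 = 0.0212.

k ≈ 2.14, β ≈ 0.0212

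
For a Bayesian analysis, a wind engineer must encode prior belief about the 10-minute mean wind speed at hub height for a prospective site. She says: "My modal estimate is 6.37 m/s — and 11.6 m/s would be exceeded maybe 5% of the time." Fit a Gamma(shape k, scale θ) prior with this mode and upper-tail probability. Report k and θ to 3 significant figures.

Gamma(k,θ) with k>1 has mode (k−1)θ, so θ = 6.37/(k−1).
Need P(X < 11.6) = 0.95 with θ tied to k this way. Start at k = 2, θ = 6.37: P(X<11.6) ≈ 0.543.
Too low — raise k to concentrate. Iterating converges to k ≈ 8.75.
Then θ = 6.37/(8.75−1) ≈ 0.822.

k ≈ 8.75, θ ≈ 0.822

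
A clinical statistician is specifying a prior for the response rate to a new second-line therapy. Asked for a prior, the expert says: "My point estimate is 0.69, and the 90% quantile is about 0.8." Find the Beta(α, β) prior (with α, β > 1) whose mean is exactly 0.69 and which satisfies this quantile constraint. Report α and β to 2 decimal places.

With mean 0.69 fixed, write α = 0.69s, β = 0.31s where s = α+β.
Need P(θ < 0.8) = 0.9 under Beta(0.69s, 0.31s). Normal approximation: (q−m)/√(m(1−m)/s) ≈ z_{0.9} = 1.28, so s ≈ 0.69·0.31·(1.28)²/(0.8−0.69)² = 29.0.
At s = 29.0: P(θ<0.8) ≈ 0.909. Adjusting to match 0.9 gives s ≈ 26.88.
So α = 0.69·26.88 ≈ 18.54, β = 0.31·26.88 ≈ 8.33.

α ≈ 18.54, β ≈ 8.33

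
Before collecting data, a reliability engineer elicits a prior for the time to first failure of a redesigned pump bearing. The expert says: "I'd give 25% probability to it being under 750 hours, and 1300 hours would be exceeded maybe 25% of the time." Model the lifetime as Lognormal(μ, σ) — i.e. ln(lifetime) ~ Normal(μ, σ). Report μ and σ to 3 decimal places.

If T ~ Lognormal(μ,σ) then ln T ~ Normal(μ,σ), so the p-quantile of ln T is μ + z_p·σ.
ln(750) = 6.62 and ln(1300) = 7.17; z_{0.25} = -0.6745, z_{0.75} = 0.6745.
σ = (7.17 − 6.62)/(0.6745 − (-0.6745)) = 0.408.
μ = 6.62 − (-0.6745)·0.408 = 6.895.

μ ≈ 6.895, σ ≈ 0.408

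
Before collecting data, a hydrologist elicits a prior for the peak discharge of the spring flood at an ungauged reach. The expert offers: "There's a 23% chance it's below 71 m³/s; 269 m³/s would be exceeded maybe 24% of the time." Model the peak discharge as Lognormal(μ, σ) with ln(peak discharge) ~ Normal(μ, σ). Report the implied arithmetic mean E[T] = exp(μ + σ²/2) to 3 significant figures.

E[T] ≈ 215 m³/s

If T ~ Lognormal(μ,σ) then ln T ~ Normal(μ,σ), so the p-quantile of ln T is μ + z_p·σ.
ln(71) = 4.263 and ln(269) = 5.595; z_{0.23} = -0.7388, z_{0.76} = 0.7063.
σ = (5.595 − 4.263)/(0.7063 − (-0.7388)) = 0.922.
μ = 4.263 − (-0.7388)·0.922 = 4.944.
E[T] = exp(μ + σ²/2) = exp(4.944 + 0.4248) = 215 m³/s.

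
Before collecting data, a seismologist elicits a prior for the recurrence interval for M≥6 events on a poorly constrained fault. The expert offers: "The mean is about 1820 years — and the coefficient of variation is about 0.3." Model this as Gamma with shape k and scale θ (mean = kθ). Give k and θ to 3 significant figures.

For Gamma(k, scale θ): mean = kθ, variance = kθ², so CV = 1/√k.
CV = 0.3, hence k = 1/CV² = 11.1.
Then θ = mean/k = 1820/11.1 = 164.

k ≈ 11.1, θ ≈ 164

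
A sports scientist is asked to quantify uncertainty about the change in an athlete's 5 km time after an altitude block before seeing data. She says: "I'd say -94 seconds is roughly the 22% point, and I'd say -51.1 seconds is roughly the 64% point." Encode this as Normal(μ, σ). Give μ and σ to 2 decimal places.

μ = -64.70, σ = 37.94

For Normal(μ,σ), the p-quantile is μ + z_p·σ. Here z_{0.22} = -0.7722, z_{0.64} = 0.3585.
So -94 = μ − 0.7722σ and -51.1 = μ + 0.3585σ.
Subtracting: σ = (-51.1 − -94)/(0.3585 − (-0.7722)) = 37.94.
Then μ = -94 − (-0.7722)·37.94 = -64.70.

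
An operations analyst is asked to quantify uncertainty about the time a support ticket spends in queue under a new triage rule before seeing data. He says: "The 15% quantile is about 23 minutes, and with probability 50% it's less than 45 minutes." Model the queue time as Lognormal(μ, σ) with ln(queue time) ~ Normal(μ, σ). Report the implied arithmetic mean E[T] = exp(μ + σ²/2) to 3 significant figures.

E[T] ≈ 55.5 minutes

If T ~ Lognormal(μ,σ) then ln T ~ Normal(μ,σ), so the p-quantile of ln T is μ + z_p·σ.
ln(23) = 3.135 and ln(45) = 3.807; z_{0.15} = -1.036, z_{0.5} = 0.
σ = (3.807 − 3.135)/(0 − (-1.036)) = 0.648.
μ = 3.135 − (-1.036)·0.648 = 3.807.
E[T] = exp(μ + σ²/2) = exp(3.807 + 0.2097) = 55.5 minutes.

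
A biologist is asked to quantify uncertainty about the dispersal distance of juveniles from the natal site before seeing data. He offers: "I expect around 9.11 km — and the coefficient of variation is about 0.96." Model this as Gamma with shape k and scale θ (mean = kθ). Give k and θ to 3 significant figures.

For Gamma(k, scale θ): mean = kθ, variance = kθ², so CV = 1/√k.
CV = 0.96, hence k = 1/CV² = 1.09.
Then θ = mean/k = 9.11/1.09 = 8.4.

k ≈ 1.09, θ ≈ 8.4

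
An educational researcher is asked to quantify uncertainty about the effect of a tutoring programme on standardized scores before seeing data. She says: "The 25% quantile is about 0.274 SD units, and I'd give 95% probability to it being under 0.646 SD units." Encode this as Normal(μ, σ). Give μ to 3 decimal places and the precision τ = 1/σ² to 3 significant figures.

μ = 0.382, τ = 38.9

For Normal(μ,σ), the p-quantile is μ + z_p·σ. Here z_{0.25} = -0.6745, z_{0.95} = 1.645.
So 0.274 = μ − 0.6745σ and 0.646 = μ + 1.645σ.
Subtracting: σ = (0.646 − 0.274)/(1.645 − (-0.6745)) = 0.160.
Then μ = 0.274 − (-0.6745)·0.160 = 0.382.
Precision τ = 1/σ² = 1/0.1604² = 38.9.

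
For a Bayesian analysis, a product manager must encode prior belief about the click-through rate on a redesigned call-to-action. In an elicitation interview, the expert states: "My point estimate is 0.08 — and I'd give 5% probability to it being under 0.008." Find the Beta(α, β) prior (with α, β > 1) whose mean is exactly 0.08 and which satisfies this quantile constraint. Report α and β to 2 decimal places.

α ≈ 1.32, β ≈ 15.15

With mean 0.08 fixed, write α = 0.08s, β = 0.92s where s = α+β.
Need P(θ < 0.008) = 0.05 under Beta(0.08s, 0.92s). Normal approximation: (q−m)/√(m(1−m)/s) ≈ z_{0.05} = -1.64, so s ≈ 0.08·0.92·(-1.64)²/(0.008−0.08)² = 38.4.
At s = 38.4: P(θ<0.008) ≈ 0.003. Adjusting to match 0.05 gives s ≈ 16.47.
So α = 0.08·16.47 ≈ 1.32, β = 0.92·16.47 ≈ 15.15.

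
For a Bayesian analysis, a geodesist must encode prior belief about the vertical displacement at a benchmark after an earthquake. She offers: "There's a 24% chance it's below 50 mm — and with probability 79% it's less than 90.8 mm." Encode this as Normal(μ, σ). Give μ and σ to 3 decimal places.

μ = 69.050, σ = 26.971

The p-quantile of Normal(μ,σ) is μ + z_p·σ, with z_{0.24} = -0.7063 and z_{0.79} = 0.8064.
Eliminate σ: μ = (z₂·x₁ − z₁·x₂)/(z₂ − z₁) = (0.8064·50 − (-0.7063)·90.8)/1.513 = 69.050.
Then σ = (x₂ − x₁)/(z₂ − z₁) = (90.8 − 50)/1.513 = 26.971.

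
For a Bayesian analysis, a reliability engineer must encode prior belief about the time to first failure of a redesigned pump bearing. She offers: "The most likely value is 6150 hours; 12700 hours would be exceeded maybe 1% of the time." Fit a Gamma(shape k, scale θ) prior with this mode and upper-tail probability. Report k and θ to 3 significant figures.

k ≈ 10.3, θ ≈ 662

Gamma(k,θ) with k>1 has mode (k−1)θ, so θ = 6150/(k−1).
Need P(X < 12700) = 0.99 with θ tied to k this way. Start at k = 2, θ = 6150: P(X<12700) ≈ 0.611.
Too low — raise k to concentrate. Iterating converges to k ≈ 10.3.
Then θ = 6150/(10.3−1) ≈ 662.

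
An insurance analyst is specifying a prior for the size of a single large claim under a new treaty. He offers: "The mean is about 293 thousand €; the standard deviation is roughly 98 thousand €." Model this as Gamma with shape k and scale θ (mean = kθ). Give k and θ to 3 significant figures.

For Gamma(k, scale θ): mean = kθ, variance = kθ², so CV = 1/√k.
CV = SD/mean = 98/293 = 0.3345, hence k = 1/CV² = 8.94.
Then θ = mean/k = 293/8.94 = 32.8.

k ≈ 8.94, θ ≈ 32.8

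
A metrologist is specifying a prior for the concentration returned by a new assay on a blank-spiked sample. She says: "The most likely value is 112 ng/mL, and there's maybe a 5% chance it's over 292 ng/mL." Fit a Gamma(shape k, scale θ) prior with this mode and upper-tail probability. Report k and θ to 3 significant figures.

k ≈ 3.94, θ ≈ 38.1

Gamma(k,θ) with k>1 has mode (k−1)θ, so θ = 112/(k−1).
Need P(X < 292) = 0.95 with θ tied to k this way. Start at k = 2, θ = 112: P(X<292) ≈ 0.734.
Too low — raise k to concentrate. Iterating converges to k ≈ 3.94.
Then θ = 112/(3.94−1) ≈ 38.1.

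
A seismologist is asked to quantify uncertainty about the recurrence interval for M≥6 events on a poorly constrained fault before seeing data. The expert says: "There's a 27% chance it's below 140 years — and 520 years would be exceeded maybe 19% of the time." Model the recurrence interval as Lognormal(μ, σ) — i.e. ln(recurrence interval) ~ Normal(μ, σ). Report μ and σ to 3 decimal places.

If T ~ Lognormal(μ,σ) then ln T ~ Normal(μ,σ), so the p-quantile of ln T is μ + z_p·σ.
ln(140) = 4.942 and ln(520) = 6.254; z_{0.27} = -0.6128, z_{0.81} = 0.8779.
σ = (6.254 − 4.942)/(0.8779 − (-0.6128)) = 0.880.
μ = 4.942 − (-0.6128)·0.880 = 5.481.

μ ≈ 5.481, σ ≈ 0.880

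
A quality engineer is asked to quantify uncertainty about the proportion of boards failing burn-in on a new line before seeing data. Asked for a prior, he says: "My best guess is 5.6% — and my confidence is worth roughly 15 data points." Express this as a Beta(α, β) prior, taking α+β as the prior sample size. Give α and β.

α = 0.84, β = 14.16

Under the effective-sample-size interpretation, Beta(α, β) has prior mean α/(α+β) and prior sample size α+β.
So α+β = 15 and α/(α+β) = 0.056, giving α = 0.056·15 = 0.84 and β = 15 − 0.84 = 14.16.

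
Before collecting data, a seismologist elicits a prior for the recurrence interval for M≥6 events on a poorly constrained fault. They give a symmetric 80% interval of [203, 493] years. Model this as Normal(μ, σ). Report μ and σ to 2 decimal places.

A symmetric 80% interval runs μ ± z·σ with z = 1.282.
Half-width = 145, so σ = 145/1.282 = 113.14.
μ is the interval midpoint, 348.00.

μ = 348.00, σ = 113.14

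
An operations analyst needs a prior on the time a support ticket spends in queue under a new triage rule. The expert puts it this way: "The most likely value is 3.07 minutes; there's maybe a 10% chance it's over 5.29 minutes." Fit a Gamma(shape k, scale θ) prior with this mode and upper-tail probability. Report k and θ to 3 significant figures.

Gamma(k,θ) with k>1 has mode (k−1)θ, so θ = 3.07/(k−1).
Need P(X < 5.29) = 0.9 with θ tied to k this way. Start at k = 2, θ = 3.07: P(X<5.29) ≈ 0.514.
Too low — raise k to concentrate. Iterating converges to k ≈ 7.4.
Then θ = 3.07/(7.4−1) ≈ 0.479.

k ≈ 7.4, θ ≈ 0.479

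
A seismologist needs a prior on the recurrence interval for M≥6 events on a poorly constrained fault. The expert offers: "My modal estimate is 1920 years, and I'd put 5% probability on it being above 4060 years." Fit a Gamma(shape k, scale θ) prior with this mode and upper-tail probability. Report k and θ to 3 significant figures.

k ≈ 5.92, θ ≈ 390

Gamma(k,θ) with k>1 has mode (k−1)θ, so θ = 1920/(k−1).
Need P(X < 4060) = 0.95 with θ tied to k this way. Start at k = 2, θ = 1920: P(X<4060) ≈ 0.624.
Too low — raise k to concentrate. Iterating converges to k ≈ 5.92.
Then θ = 1920/(5.92−1) ≈ 390.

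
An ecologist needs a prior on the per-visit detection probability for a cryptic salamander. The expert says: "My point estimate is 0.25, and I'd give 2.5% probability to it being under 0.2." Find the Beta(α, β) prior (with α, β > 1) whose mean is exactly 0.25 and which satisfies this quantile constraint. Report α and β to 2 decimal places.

With mean 0.25 fixed, write α = 0.25s, β = 0.75s where s = α+β.
Need P(θ < 0.2) = 0.025 under Beta(0.25s, 0.75s). Normal approximation: (q−m)/√(m(1−m)/s) ≈ z_{0.025} = -1.96, so s ≈ 0.25·0.75·(-1.96)²/(0.2−0.25)² = 288.1.
At s = 288.1: P(θ<0.2) ≈ 0.021. Adjusting to match 0.025 gives s ≈ 267.05.
So α = 0.25·267.05 ≈ 66.76, β = 0.75·267.05 ≈ 200.29.

α ≈ 66.76, β ≈ 200.29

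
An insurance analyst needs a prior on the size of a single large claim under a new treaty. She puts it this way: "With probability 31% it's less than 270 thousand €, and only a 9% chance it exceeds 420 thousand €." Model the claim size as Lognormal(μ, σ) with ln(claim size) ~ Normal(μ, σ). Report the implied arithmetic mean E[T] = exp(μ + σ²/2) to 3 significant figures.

If T ~ Lognormal(μ,σ) then ln T ~ Normal(μ,σ), so the p-quantile of ln T is μ + z_p·σ.
ln(270) = 5.598 and ln(420) = 6.04; z_{0.31} = -0.4959, z_{0.91} = 1.341.
σ = (6.04 − 5.598)/(1.341 − (-0.4959)) = 0.241.
μ = 5.598 − (-0.4959)·0.241 = 5.718.
E[T] = exp(μ + σ²/2) = exp(5.718 + 0.0289) = 313 thousand €.

E[T] ≈ 313 thousand €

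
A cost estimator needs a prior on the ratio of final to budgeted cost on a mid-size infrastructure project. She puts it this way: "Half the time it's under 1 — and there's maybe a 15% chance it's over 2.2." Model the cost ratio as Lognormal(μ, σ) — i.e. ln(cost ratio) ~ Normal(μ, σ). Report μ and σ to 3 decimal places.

If T ~ Lognormal(μ,σ) then ln T ~ Normal(μ,σ), so the p-quantile of ln T is μ + z_p·σ.
ln(1) = 0 and ln(2.2) = 0.7885; z_{0.5} = 0, z_{0.85} = 1.036.
σ = (0.7885 − 0)/(1.036 − (0)) = 0.761.
μ = 0 − (0)·0.761 = 0.000.

μ ≈ 0.000, σ ≈ 0.761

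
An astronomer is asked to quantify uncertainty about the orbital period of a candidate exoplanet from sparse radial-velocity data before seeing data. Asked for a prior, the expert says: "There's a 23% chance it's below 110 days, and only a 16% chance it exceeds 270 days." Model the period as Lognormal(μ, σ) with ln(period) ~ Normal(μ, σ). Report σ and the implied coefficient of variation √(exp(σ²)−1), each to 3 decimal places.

If T ~ Lognormal(μ,σ) then ln T ~ Normal(μ,σ), so the p-quantile of ln T is μ + z_p·σ.
ln(110) = 4.7 and ln(270) = 5.598; z_{0.23} = -0.7388, z_{0.84} = 0.9945.
σ = (5.598 − 4.7)/(0.9945 − (-0.7388)) = 0.518.
μ = 4.7 − (-0.7388)·0.518 = 5.083.
CV = √(exp(σ²)−1) = √(exp(0.2684)−1) = 0.555.

σ ≈ 0.518, CV ≈ 0.555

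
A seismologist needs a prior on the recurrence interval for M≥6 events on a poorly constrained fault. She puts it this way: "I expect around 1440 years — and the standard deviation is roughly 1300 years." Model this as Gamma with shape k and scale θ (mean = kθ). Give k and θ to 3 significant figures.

k ≈ 1.23, θ ≈ 1170

For Gamma(k, scale θ): mean = kθ, variance = kθ², so CV = 1/√k.
CV = SD/mean = 1300/1440 = 0.9028, hence k = 1/CV² = 1.23.
Then θ = mean/k = 1440/1.23 = 1170.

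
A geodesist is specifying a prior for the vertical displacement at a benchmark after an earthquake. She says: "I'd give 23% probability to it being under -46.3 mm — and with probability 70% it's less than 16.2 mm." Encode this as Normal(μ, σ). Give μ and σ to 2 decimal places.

μ = -9.75, σ = 49.48

For Normal(μ,σ), the p-quantile is μ + z_p·σ. Here z_{0.23} = -0.7388, z_{0.7} = 0.5244.
So -46.3 = μ − 0.7388σ and 16.2 = μ + 0.5244σ.
Subtracting: σ = (16.2 − -46.3)/(0.5244 − (-0.7388)) = 49.48.
Then μ = -46.3 − (-0.7388)·49.48 = -9.75.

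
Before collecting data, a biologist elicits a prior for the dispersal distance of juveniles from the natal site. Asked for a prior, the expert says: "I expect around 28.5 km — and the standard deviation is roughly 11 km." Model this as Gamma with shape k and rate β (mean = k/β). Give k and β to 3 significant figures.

k ≈ 6.71, β ≈ 0.236

For Gamma(k, rate β): mean = k/β, variance = k/β², so CV = 1/√k.
CV = SD/mean = 11/28.5 = 0.386, hence k = 1/CV² = 6.71.
Then β = k/mean = 6.71/28.5 = 0.236.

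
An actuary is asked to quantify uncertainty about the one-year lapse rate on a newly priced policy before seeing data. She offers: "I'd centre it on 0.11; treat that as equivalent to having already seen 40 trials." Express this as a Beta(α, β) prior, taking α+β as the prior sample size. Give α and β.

Under the effective-sample-size interpretation, Beta(α, β) has prior mean α/(α+β) and prior sample size α+β.
So α+β = 40 and α/(α+β) = 0.11, giving α = 0.11·40 = 4.4 and β = 40 − 4.4 = 35.6.

α = 4.4, β = 35.6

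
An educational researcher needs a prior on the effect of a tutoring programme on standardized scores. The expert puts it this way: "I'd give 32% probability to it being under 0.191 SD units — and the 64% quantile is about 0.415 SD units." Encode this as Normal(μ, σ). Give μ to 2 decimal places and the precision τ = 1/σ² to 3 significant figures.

μ = 0.32, τ = 13.6

The p-quantile of Normal(μ,σ) is μ + z_p·σ, with z_{0.32} = -0.4677 and z_{0.64} = 0.3585.
Eliminate σ: μ = (z₂·x₁ − z₁·x₂)/(z₂ − z₁) = (0.3585·0.191 − (-0.4677)·0.415)/0.8262 = 0.32.
Then σ = (x₂ − x₁)/(z₂ − z₁) = (0.415 − 0.191)/0.8262 = 0.27.
Precision τ = 1/σ² = 1/0.2711² = 13.6.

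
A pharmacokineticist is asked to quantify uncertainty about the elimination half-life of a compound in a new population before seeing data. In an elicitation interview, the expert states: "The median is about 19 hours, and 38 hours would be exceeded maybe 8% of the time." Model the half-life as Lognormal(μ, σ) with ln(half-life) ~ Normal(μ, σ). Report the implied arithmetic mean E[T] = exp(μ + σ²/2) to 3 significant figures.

If T ~ Lognormal(μ,σ) then ln T ~ Normal(μ,σ), so the p-quantile of ln T is μ + z_p·σ.
ln(19) = 2.944 and ln(38) = 3.638; z_{0.5} = 0, z_{0.92} = 1.405.
σ = (3.638 − 2.944)/(1.405 − (0)) = 0.493.
μ = 2.944 − (0)·0.493 = 2.944.
E[T] = exp(μ + σ²/2) = exp(2.944 + 0.1217) = 21.5 hours.

E[T] ≈ 21.5 hours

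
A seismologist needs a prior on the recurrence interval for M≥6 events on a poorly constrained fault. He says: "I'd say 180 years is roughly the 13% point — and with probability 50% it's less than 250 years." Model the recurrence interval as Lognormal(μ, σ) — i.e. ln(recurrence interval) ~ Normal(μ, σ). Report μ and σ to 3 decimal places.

μ ≈ 5.521, σ ≈ 0.292

If T ~ Lognormal(μ,σ) then ln T ~ Normal(μ,σ), so the p-quantile of ln T is μ + z_p·σ.
ln(180) = 5.193 and ln(250) = 5.521; z_{0.13} = -1.126, z_{0.5} = 0.
σ = (5.521 − 5.193)/(0 − (-1.126)) = 0.292.
μ = 5.193 − (-1.126)·0.292 = 5.521.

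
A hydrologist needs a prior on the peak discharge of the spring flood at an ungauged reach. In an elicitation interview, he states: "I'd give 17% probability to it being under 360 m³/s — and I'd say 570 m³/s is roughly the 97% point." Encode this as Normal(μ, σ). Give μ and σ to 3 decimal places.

The p-quantile of Normal(μ,σ) is μ + z_p·σ, with z_{0.17} = -0.9542 and z_{0.97} = 1.881.
Eliminate σ: μ = (z₂·x₁ − z₁·x₂)/(z₂ − z₁) = (1.881·360 − (-0.9542)·570)/2.835 = 430.680.
Then σ = (x₂ − x₁)/(z₂ − z₁) = (570 − 360)/2.835 = 74.075.

μ = 430.680, σ = 74.075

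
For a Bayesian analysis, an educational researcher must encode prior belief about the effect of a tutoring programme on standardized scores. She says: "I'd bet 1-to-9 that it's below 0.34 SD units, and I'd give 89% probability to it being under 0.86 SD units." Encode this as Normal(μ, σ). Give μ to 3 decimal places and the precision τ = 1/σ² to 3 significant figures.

The p-quantile of Normal(μ,σ) is μ + z_p·σ, with z_{0.1} = -1.282 and z_{0.89} = 1.227.
Eliminate σ: μ = (z₂·x₁ − z₁·x₂)/(z₂ − z₁) = (1.227·0.34 − (-1.282)·0.86)/2.508 = 0.606.
Then σ = (x₂ − x₁)/(z₂ − z₁) = (0.86 − 0.34)/2.508 = 0.207.
Precision τ = 1/σ² = 1/0.2073² = 23.3.

μ = 0.606, τ = 23.3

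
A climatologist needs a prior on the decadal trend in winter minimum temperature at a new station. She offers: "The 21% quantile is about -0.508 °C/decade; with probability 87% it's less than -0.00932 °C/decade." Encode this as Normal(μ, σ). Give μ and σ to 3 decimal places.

The p-quantile of Normal(μ,σ) is μ + z_p·σ, with z_{0.21} = -0.8064 and z_{0.87} = 1.126.
Eliminate σ: μ = (z₂·x₁ − z₁·x₂)/(z₂ − z₁) = (1.126·-0.508 − (-0.8064)·-0.00932)/1.933 = -0.300.
Then σ = (x₂ − x₁)/(z₂ − z₁) = (-0.00932 − -0.508)/1.933 = 0.258.

μ = -0.300, σ = 0.258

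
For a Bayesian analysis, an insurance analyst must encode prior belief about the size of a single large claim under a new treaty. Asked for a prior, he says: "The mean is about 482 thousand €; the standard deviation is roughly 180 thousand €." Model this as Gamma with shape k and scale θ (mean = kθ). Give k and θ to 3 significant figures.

For Gamma(k, scale θ): mean = kθ, variance = kθ², so CV = 1/√k.
CV = SD/mean = 180/482 = 0.3734, hence k = 1/CV² = 7.17.
Then θ = mean/k = 482/7.17 = 67.2.

k ≈ 7.17, θ ≈ 67.2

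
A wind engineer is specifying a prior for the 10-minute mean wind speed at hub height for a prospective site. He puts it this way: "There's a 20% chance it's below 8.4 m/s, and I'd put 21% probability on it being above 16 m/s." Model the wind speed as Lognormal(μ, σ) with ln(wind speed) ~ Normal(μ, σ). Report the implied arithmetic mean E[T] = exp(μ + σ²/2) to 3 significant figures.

E[T] ≈ 12.6 m/s

If T ~ Lognormal(μ,σ) then ln T ~ Normal(μ,σ), so the p-quantile of ln T is μ + z_p·σ.
ln(8.4) = 2.128 and ln(16) = 2.773; z_{0.2} = -0.8416, z_{0.79} = 0.8064.
σ = (2.773 − 2.128)/(0.8064 − (-0.8416)) = 0.391.
μ = 2.128 − (-0.8416)·0.391 = 2.457.
E[T] = exp(μ + σ²/2) = exp(2.457 + 0.0764) = 12.6 m/s.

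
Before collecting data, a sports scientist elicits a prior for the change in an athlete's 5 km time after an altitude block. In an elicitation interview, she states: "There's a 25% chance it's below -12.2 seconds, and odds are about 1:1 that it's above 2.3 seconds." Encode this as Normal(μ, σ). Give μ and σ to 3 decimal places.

The p-quantile of Normal(μ,σ) is μ + z_p·σ, with z_{0.25} = -0.6745 and z_{0.5} = 0.
Eliminate σ: μ = (z₂·x₁ − z₁·x₂)/(z₂ − z₁) = (0·-12.2 − (-0.6745)·2.3)/0.6745 = 2.300.
Then σ = (x₂ − x₁)/(z₂ − z₁) = (2.3 − -12.2)/0.6745 = 21.498.

μ = 2.300, σ = 21.498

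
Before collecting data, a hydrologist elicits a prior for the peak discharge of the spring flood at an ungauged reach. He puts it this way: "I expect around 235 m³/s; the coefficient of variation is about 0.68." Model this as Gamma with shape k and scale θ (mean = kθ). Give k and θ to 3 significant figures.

For Gamma(k, scale θ): mean = kθ, variance = kθ², so CV = 1/√k.
CV = 0.68, hence k = 1/CV² = 2.16.
Then θ = mean/k = 235/2.16 = 109.

k ≈ 2.16, θ ≈ 109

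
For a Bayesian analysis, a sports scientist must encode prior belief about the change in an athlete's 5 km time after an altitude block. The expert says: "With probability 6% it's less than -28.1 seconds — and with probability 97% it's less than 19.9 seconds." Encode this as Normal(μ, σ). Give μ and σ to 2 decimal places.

The p-quantile of Normal(μ,σ) is μ + z_p·σ, with z_{0.06} = -1.555 and z_{0.97} = 1.881.
Eliminate σ: μ = (z₂·x₁ − z₁·x₂)/(z₂ − z₁) = (1.881·-28.1 − (-1.555)·19.9)/3.436 = -6.38.
Then σ = (x₂ − x₁)/(z₂ − z₁) = (19.9 − -28.1)/3.436 = 13.97.

μ = -6.38, σ = 13.97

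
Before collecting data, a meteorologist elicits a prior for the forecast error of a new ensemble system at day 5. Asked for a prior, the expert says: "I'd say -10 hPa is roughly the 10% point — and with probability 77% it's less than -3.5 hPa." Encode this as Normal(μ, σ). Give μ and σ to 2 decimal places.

μ = -5.88, σ = 3.22

The p-quantile of Normal(μ,σ) is μ + z_p·σ, with z_{0.1} = -1.282 and z_{0.77} = 0.7388.
Eliminate σ: μ = (z₂·x₁ − z₁·x₂)/(z₂ − z₁) = (0.7388·-10 − (-1.282)·-3.5)/2.02 = -5.88.
Then σ = (x₂ − x₁)/(z₂ − z₁) = (-3.5 − -10)/2.02 = 3.22.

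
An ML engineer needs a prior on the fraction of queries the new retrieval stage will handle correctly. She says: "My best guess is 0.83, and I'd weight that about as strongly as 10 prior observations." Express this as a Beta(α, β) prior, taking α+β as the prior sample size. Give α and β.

α = 8.3, β = 1.7

Under the effective-sample-size interpretation, Beta(α, β) has prior mean α/(α+β) and prior sample size α+β.
So α+β = 10 and α/(α+β) = 0.83, giving α = 0.83·10 = 8.3 and β = 10 − 8.3 = 1.7.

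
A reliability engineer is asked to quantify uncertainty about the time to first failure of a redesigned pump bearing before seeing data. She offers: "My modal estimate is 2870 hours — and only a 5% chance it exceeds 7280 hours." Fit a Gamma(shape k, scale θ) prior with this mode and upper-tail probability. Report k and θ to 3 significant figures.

k ≈ 4.13, θ ≈ 917

Gamma(k,θ) with k>1 has mode (k−1)θ, so θ = 2870/(k−1).
Need P(X < 7280) = 0.95 with θ tied to k this way. Start at k = 2, θ = 2870: P(X<7280) ≈ 0.720.
Too low — raise k to concentrate. Iterating converges to k ≈ 4.13.
Then θ = 2870/(4.13−1) ≈ 917.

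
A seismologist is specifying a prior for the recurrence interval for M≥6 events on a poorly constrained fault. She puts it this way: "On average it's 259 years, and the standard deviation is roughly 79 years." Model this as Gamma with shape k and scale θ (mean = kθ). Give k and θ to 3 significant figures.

For Gamma(k, scale θ): mean = kθ, variance = kθ², so CV = 1/√k.
CV = SD/mean = 79/259 = 0.305, hence k = 1/CV² = 10.7.
Then θ = mean/k = 259/10.7 = 24.1.

k ≈ 10.7, θ ≈ 24.1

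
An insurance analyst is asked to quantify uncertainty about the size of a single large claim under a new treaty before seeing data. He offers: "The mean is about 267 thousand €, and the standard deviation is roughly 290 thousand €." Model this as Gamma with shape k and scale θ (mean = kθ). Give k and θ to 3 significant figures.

k ≈ 0.848, θ ≈ 315

For Gamma(k, scale θ): mean = kθ, variance = kθ², so CV = 1/√k.
CV = SD/mean = 290/267 = 1.086, hence k = 1/CV² = 0.848.
Then θ = mean/k = 267/0.848 = 315.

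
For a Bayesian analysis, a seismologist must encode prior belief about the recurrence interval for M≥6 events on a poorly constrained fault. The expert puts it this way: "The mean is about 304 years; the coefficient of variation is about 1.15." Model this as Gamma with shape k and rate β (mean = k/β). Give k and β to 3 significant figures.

k ≈ 0.756, β ≈ 0.00249

For Gamma(k, rate β): mean = k/β, variance = k/β², so CV = 1/√k.
CV = 1.15, hence k = 1/CV² = 0.756.
Then β = k/mean = 0.756/304 = 0.00249.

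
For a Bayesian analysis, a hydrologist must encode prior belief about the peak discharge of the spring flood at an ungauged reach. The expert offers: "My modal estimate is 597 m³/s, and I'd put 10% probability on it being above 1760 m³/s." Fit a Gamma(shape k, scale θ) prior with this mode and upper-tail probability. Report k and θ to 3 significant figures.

k ≈ 2.63, θ ≈ 367

Gamma(k,θ) with k>1 has mode (k−1)θ, so θ = 597/(k−1).
Need P(X < 1760) = 0.9 with θ tied to k this way. Start at k = 2, θ = 597: P(X<1760) ≈ 0.793.
Too low — raise k to concentrate. Iterating converges to k ≈ 2.63.
Then θ = 597/(2.63−1) ≈ 367.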